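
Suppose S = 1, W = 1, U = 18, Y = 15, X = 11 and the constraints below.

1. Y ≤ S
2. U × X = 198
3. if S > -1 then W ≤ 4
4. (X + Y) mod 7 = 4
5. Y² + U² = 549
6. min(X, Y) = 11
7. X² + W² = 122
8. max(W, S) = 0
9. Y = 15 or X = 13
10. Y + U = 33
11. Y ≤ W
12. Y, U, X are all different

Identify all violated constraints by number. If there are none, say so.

1. Y = 15, S = 1; 15 > 1 (want ≤)  false
2. U × X = 18 × 11 = 198  true
3. S = 1 > -1, so we need W ≤ 4; W = 1 ≤ 4  true
4. X + Y = 26; 26 mod 7 = 5, not 4  false
5. Y² + U² = 15² + 18² = 225 + 324 = 549  true
6. min(11, 15) = 11  true
7. X² + W² = 11² + 1² = 121 + 1 = 122  true
8. max(1, 1) = 1, not 0  false
9. Y = 15 = 15 (first disjunct)  true
10. Y + U = 15 + 18 = 33  true
11. Y = 15, W = 1; 15 > 1 (want ≤)  false
12. values 15, 18, 11 are pairwise distinct  true

Violated: 1, 4, 8, and 11.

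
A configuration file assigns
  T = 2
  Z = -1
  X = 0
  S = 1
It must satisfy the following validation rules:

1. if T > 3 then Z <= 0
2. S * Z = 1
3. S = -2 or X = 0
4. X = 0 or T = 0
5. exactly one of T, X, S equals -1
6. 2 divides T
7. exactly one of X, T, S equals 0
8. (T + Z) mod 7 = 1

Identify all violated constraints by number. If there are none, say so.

1. T = 2, not > 3; antecedent false, conditional vacuously true — holds.
2. S * Z = 1 * (-1) = -1, not 1 — does not hold.
3. S = 1 ≠ -2, but X = 0 = 0 (second disjunct) — holds.
4. X = 0 = 0 (first disjunct) — holds.
5. T=2, X=0, S=1; 0 of them equal -1, not exactly one — does not hold.
6. 2 / 2 = 1, so 2 divides 2 — holds.
7. X=0, T=2, S=1; 1 of them equals 0 — holds.
8. T + Z = 1; 1 mod 7 = 1 — holds.

Violated: 2, 5.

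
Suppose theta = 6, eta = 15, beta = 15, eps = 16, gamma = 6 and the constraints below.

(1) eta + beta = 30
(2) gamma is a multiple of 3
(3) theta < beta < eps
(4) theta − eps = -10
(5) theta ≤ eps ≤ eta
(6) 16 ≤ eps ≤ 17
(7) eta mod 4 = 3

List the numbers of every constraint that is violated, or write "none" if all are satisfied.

(1) eta + beta = 15 + 15 = 30  OK
(2) 6 / 3 = 2, so 3 divides 6  OK
(3) values 6 < 15 < 16  OK
(4) theta − eps = 6 − 16 = -10  OK
(5) values 6, 16, 15; eps = 16 is not ≤ eta = 15  FAIL
(6) eps = 16 lies in [16, 17]  OK
(7) 15 mod 4 = 3  OK

Constraint 5 does not hold.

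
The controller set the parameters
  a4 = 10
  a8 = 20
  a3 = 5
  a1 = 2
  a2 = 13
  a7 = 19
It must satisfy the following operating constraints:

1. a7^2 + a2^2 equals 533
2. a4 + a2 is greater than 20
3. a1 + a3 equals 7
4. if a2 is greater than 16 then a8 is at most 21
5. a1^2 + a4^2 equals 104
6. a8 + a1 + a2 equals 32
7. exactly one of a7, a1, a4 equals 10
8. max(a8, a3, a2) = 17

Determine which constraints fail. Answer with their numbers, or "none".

Violated: 1, 6, 8.

1. a7^2 + a2^2 = 19^2 + 13^2 = 361 + 169 = 530, not 533  ✘
2. a4 + a2 = 10 + 13 = 23; 23 > 20  ✔
3. a1 + a3 = 2 + 5 = 7  ✔
4. a2 = 13, not > 16; antecedent false, conditional vacuously true  ✔
5. a1^2 + a4^2 = 2^2 + 10^2 = 4 + 100 = 104  ✔
6. a8 + a1 + a2 = 20 + 2 + 13 = 35, not 32  ✘
7. a7=19, a1=2, a4=10; 1 of them equals 10  ✔
8. max(20, 5, 13) = 20, not 17  ✘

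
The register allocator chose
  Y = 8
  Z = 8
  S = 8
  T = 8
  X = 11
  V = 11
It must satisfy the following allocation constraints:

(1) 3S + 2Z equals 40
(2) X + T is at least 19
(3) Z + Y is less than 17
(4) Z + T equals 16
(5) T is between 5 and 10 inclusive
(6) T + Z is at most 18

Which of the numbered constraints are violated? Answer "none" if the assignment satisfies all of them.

(1) 3S + 2Z = 3(8) + 2(8) = 40 — satisfied.
(2) X + T = 11 + 8 = 19; 19 ≥ 19 — satisfied.
(3) Z + Y = 8 + 8 = 16; 16 < 17 — satisfied.
(4) Z + T = 8 + 8 = 16 — satisfied.
(5) T = 8 lies in [5, 10] — satisfied.
(6) T + Z = 8 + 8 = 16; 16 ≤ 18 — satisfied.

None — every constraint holds.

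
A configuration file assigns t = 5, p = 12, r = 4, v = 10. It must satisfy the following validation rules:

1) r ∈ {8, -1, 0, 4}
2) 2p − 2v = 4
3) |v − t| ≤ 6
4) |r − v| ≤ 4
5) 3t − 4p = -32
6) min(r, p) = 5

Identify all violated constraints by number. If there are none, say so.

Constraints 4, 5, 6 are violated.

1) r = 4 is in {8, -1, 0, 4} — holds.
2) 2p − 2v = 2(12) − 2(10) = 4 — holds.
3) |10 − 5| = 5; 5 ≤ 6 — holds.
4) |4 − 10| = 6; 6 > 4, exceeds bound 4 — does not hold.
5) 3t − 4p = 3(5) − 4(12) = -33, not -32 — does not hold.
6) min(4, 12) = 4, not 5 — does not hold.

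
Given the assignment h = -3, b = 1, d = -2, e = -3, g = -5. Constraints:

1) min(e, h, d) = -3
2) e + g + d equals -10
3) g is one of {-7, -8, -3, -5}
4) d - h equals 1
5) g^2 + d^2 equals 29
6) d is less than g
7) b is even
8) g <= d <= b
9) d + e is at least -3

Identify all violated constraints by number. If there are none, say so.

Constraints 6, 7, and 9 do not hold.

1) min(-3, -3, -2) = -3 — holds.
2) e + g + d = -3 + (-5) + (-2) = -10 — holds.
3) g = -5 is in {-7, -8, -3, -5} — holds.
4) d - h = -2 - (-3) = 1 — holds.
5) g^2 + d^2 = (-5)^2 + (-2)^2 = 25 + 4 = 29 — holds.
6) d = -2, g = -5; -2 ≥ -5 (want <) — fails.
7) b = 1 is odd — fails.
8) values -5 <= -2 <= 1 — holds.
9) d + e = -2 + (-3) = -5; -5 < -3, bound -3 not met — fails.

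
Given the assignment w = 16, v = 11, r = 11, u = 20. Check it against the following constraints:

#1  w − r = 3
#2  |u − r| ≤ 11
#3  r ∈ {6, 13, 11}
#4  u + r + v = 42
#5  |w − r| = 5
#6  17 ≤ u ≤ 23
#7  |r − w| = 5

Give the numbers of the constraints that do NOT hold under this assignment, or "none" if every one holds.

#1 w − r = 16 − 11 = 5, not 3  FAIL
#2 |20 − 11| = 9; 9 ≤ 11  OK
#3 r = 11 is in {6, 13, 11}  OK
#4 u + r + v = 20 + 11 + 11 = 42  OK
#5 |16 − 11| = 5  OK
#6 u = 20 lies in [17, 23]  OK
#7 |11 − 16| = 5  OK

No — constraint 1 is not satisfied.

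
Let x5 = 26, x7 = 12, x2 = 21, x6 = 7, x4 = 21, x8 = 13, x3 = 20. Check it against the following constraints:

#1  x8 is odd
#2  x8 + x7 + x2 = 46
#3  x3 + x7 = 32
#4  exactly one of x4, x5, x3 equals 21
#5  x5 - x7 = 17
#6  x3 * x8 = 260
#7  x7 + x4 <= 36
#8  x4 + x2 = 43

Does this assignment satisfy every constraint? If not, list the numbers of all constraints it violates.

The assignment fails constraints 5, 8.

#1 x8 = 13 is odd — satisfied.
#2 x8 + x7 + x2 = 13 + 12 + 21 = 46 — satisfied.
#3 x3 + x7 = 20 + 12 = 32 — satisfied.
#4 x4=21, x5=26, x3=20; 1 of them equals 21 — satisfied.
#5 x5 - x7 = 26 - 12 = 14, not 17 — violated.
#6 x3 * x8 = 20 * 13 = 260 — satisfied.
#7 x7 + x4 = 12 + 21 = 33; 33 ≤ 36 — satisfied.
#8 x4 + x2 = 21 + 21 = 42, not 43 — violated.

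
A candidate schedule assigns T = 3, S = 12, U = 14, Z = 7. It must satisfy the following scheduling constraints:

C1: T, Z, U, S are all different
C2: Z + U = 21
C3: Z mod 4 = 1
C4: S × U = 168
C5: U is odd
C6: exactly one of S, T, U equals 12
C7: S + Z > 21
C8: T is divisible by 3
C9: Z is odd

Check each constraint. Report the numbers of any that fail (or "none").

C1: values 3, 7, 14, 12 are pairwise distinct — holds.
C2: Z + U = 7 + 14 = 21 — holds.
C3: 7 mod 4 = 3, not 1 — fails.
C4: S × U = 12 × 14 = 168 — holds.
C5: U = 14 is even — fails.
C6: S=12, T=3, U=14; 1 of them equals 12 — holds.
C7: S + Z = 12 + 7 = 19; 19 ≤ 21, bound 21 not met — fails.
C8: 3 / 3 = 1, so 3 divides 3 — holds.
C9: Z = 7 is odd — holds.

Constraints 3, 5, 7 are violated.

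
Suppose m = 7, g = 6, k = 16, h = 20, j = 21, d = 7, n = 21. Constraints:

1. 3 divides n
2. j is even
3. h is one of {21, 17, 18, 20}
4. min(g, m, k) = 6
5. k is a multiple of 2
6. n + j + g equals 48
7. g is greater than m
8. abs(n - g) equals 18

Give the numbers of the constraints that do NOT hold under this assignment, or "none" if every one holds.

1. 21 / 3 = 7, so 3 divides 21 — holds.
2. j = 21 is odd — does not hold.
3. h = 20 is in {21, 17, 18, 20} — holds.
4. min(6, 7, 16) = 6 — holds.
5. 16 / 2 = 8, so 2 divides 16 — holds.
6. n + j + g = 21 + 21 + 6 = 48 — holds.
7. g = 6, m = 7; 6 ≤ 7 (want >) — does not hold.
8. abs(21 - 6) = 15, not 18 — does not hold.

No — constraints 2, 7, and 8 are not satisfied.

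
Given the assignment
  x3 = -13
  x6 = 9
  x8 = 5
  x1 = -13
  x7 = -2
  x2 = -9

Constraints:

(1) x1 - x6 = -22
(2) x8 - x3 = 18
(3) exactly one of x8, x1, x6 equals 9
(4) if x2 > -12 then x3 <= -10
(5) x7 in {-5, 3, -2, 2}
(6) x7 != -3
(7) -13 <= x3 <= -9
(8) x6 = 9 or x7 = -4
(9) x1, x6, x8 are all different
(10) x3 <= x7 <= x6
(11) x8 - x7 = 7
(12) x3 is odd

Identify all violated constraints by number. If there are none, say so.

All constraints are satisfied.

(1) x1 - x6 = -13 - 9 = -22  OK
(2) x8 - x3 = 5 - (-13) = 18  OK
(3) x8=5, x1=-13, x6=9; 1 of them equals 9  OK
(4) x2 = -9 > -12, so we need x3 ≤ -10; x3 = -13 ≤ -10  OK
(5) x7 = -2 is in {-5, 3, -2, 2}  OK
(6) x7 = -2, and -2 ≠ -3  OK
(7) x3 = -13 lies in [-13, -9]  OK
(8) x6 = 9 = 9 (first disjunct)  OK
(9) values -13, 9, 5 are pairwise distinct  OK
(10) values -13 <= -2 <= 9  OK
(11) x8 - x7 = 5 - (-2) = 7  OK
(12) x3 = -13 is odd  OK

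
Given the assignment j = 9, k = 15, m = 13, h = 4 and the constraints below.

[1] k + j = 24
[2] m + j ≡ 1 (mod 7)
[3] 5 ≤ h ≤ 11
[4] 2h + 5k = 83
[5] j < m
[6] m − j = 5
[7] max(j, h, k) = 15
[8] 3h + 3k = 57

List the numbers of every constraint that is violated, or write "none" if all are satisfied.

No — constraints 3, 6 are not satisfied.

[1] k + j = 15 + 9 = 24 — OK.
[2] m + j = 22; 22 mod 7 = 1 — OK.
[3] h = 4 is outside [5, 11] — violated.
[4] 2h + 5k = 2(4) + 5(15) = 83 — OK.
[5] j = 9, m = 13; 9 < 13 — OK.
[6] m − j = 13 − 9 = 4, not 5 — violated.
[7] max(9, 4, 15) = 15 — OK.
[8] 3h + 3k = 3(4) + 3(15) = 57 — OK.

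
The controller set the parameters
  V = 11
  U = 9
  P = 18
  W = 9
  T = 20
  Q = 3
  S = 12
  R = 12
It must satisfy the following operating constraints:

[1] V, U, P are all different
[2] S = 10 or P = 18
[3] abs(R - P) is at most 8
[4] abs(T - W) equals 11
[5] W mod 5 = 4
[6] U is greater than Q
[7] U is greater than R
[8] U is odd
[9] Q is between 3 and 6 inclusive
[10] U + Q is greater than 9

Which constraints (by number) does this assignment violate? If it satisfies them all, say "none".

[1] values 11, 9, 18 are pairwise distinct — OK.
[2] S = 12 ≠ 10, but P = 18 = 18 (second disjunct) — OK.
[3] abs(12 - 18) = 6; 6 ≤ 8 — OK.
[4] abs(20 - 9) = 11 — OK.
[5] 9 mod 5 = 4 — OK.
[6] U = 9, Q = 3; 9 > 3 — OK.
[7] U = 9, R = 12; 9 ≤ 12 (want >) — violated.
[8] U = 9 is odd — OK.
[9] Q = 3 lies in [3, 6] — OK.
[10] U + Q = 9 + 3 = 12; 12 > 9 — OK.

Violated: 7.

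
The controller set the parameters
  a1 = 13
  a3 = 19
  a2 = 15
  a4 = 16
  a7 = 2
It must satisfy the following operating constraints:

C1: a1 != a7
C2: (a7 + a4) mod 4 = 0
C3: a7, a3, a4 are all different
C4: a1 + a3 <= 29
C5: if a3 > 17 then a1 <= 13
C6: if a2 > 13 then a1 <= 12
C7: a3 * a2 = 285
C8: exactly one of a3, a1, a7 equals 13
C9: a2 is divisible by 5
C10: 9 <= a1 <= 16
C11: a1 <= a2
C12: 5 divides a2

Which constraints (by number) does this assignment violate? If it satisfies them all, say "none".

No — constraints 2, 4, and 6 are not satisfied.

C1: a1 = 13, a7 = 2; distinct  yes
C2: a7 + a4 = 18; 18 mod 4 = 2, not 0  no
C3: values 2, 19, 16 are pairwise distinct  yes
C4: a1 + a3 = 13 + 19 = 32; 32 > 29, bound 29 not met  no
C5: a3 = 19 > 17, so we need a1 ≤ 13; a1 = 13 ≤ 13  yes
C6: a2 = 15 > 13, so we need a1 ≤ 12; but a1 = 13 > 12  no
C7: a3 * a2 = 19 * 15 = 285  yes
C8: a3=19, a1=13, a7=2; 1 of them equals 13  yes
C9: 15 / 5 = 3, so 5 divides 15  yes
C10: a1 = 13 lies in [9, 16]  yes
C11: a1 = 13, a2 = 15; 13 ≤ 15  yes
C12: 15 / 5 = 3, so 5 divides 15  yes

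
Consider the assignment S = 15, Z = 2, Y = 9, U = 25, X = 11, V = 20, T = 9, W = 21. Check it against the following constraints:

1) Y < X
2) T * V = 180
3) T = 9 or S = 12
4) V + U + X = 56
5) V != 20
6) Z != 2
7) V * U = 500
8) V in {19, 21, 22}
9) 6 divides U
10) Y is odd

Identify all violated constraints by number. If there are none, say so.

The assignment fails constraints 5, 6, 8, 9.

1) Y = 9, X = 11; 9 < 11 — holds.
2) T * V = 9 * 20 = 180 — holds.
3) T = 9 = 9 (first disjunct) — holds.
4) V + U + X = 20 + 25 + 11 = 56 — holds.
5) V = 20, but 20 is required to differ — does not hold.
6) Z = 2, but 2 is required to differ — does not hold.
7) V * U = 20 * 25 = 500 — holds.
8) V = 20 is not in {19, 21, 22} — does not hold.
9) 25 = 6*4 + 1, so 6 does not divide 25 — does not hold.
10) Y = 9 is odd — holds.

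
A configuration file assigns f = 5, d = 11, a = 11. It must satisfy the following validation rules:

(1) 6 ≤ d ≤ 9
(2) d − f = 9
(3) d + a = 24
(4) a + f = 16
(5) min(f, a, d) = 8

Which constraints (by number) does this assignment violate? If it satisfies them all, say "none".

The assignment fails constraints 1, 2, 3, 5.

(1) d = 11 is outside [6, 9]  fails
(2) d − f = 11 − 5 = 6, not 9  fails
(3) d + a = 11 + 11 = 22, not 24  fails
(4) a + f = 11 + 5 = 16  holds
(5) min(5, 11, 11) = 5, not 8  fails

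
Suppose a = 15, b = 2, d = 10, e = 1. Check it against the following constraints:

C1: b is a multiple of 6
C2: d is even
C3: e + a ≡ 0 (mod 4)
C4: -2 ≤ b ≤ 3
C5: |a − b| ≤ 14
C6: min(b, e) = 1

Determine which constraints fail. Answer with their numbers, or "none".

Violated: 1.

C1: 2 = 6×0 + 2, so 6 does not divide 2  ✘
C2: d = 10 is even  ✔
C3: e + a = 16; 16 mod 4 = 0  ✔
C4: b = 2 lies in [-2, 3]  ✔
C5: |15 − 2| = 13; 13 ≤ 14  ✔
C6: min(2, 1) = 1  ✔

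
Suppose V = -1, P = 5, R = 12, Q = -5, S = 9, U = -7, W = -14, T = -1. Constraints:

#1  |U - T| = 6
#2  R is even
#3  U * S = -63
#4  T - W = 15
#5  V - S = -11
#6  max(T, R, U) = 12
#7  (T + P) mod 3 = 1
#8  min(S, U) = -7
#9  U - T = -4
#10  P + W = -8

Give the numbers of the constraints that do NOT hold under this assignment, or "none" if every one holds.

#1 |-7 - (-1)| = 6  holds
#2 R = 12 is even  holds
#3 U * S = -7 * 9 = -63  holds
#4 T - W = -1 - (-14) = 13, not 15  fails
#5 V - S = -1 - 9 = -10, not -11  fails
#6 max(-1, 12, -7) = 12  holds
#7 T + P = 4; 4 mod 3 = 1  holds
#8 min(9, -7) = -7  holds
#9 U - T = -7 - (-1) = -6, not -4  fails
#10 P + W = 5 + (-14) = -9, not -8  fails

Constraints 4, 5, 9, and 10 are violated.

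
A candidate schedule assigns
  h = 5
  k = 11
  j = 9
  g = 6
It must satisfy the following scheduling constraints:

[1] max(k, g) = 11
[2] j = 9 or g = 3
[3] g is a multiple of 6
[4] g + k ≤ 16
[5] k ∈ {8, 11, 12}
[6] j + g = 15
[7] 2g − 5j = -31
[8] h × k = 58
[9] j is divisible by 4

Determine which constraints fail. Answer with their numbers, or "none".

[1] max(11, 6) = 11 — holds.
[2] j = 9 = 9 (first disjunct) — holds.
[3] 6 / 6 = 1, so 6 divides 6 — holds.
[4] g + k = 6 + 11 = 17; 17 > 16, bound 16 not met — fails.
[5] k = 11 is in {8, 11, 12} — holds.
[6] j + g = 9 + 6 = 15 — holds.
[7] 2g − 5j = 2(6) − 5(9) = -33, not -31 — fails.
[8] h × k = 5 × 11 = 55, not 58 — fails.
[9] 9 = 4×2 + 1, so 4 does not divide 9 — fails.

Constraints 4, 7, 8, and 9 do not hold.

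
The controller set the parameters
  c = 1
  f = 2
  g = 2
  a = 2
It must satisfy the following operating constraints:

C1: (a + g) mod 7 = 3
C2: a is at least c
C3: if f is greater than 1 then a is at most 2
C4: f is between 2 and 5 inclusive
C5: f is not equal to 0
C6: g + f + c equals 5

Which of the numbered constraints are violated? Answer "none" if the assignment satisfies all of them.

C1: a + g = 4; 4 mod 7 = 4, not 3  no
C2: a = 2, c = 1; 2 ≥ 1  yes
C3: f = 2 > 1, so we need a ≤ 2; a = 2 ≤ 2  yes
C4: f = 2 lies in [2, 5]  yes
C5: f = 2, and 2 ≠ 0  yes
C6: g + f + c = 2 + 2 + 1 = 5  yes

Constraint 1 is violated.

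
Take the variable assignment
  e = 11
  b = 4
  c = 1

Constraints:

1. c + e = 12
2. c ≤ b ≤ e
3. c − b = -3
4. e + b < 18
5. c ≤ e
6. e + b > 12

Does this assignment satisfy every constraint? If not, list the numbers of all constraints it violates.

No violations.

1. c + e = 1 + 11 = 12  true
2. values 1 ≤ 4 ≤ 11  true
3. c − b = 1 − 4 = -3  true
4. e + b = 11 + 4 = 15; 15 < 18  true
5. c = 1, e = 11; 1 ≤ 11  true
6. e + b = 11 + 4 = 15; 15 > 12  true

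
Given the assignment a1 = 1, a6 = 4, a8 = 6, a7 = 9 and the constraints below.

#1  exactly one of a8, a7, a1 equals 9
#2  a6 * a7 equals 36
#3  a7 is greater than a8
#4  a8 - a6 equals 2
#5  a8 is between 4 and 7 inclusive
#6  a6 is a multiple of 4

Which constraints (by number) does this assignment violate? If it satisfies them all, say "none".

Yes — all constraints hold.

#1 a8=6, a7=9, a1=1; 1 of them equals 9 — OK.
#2 a6 * a7 = 4 * 9 = 36 — OK.
#3 a7 = 9, a8 = 6; 9 > 6 — OK.
#4 a8 - a6 = 6 - 4 = 2 — OK.
#5 a8 = 6 lies in [4, 7] — OK.
#6 4 / 4 = 1, so 4 divides 4 — OK.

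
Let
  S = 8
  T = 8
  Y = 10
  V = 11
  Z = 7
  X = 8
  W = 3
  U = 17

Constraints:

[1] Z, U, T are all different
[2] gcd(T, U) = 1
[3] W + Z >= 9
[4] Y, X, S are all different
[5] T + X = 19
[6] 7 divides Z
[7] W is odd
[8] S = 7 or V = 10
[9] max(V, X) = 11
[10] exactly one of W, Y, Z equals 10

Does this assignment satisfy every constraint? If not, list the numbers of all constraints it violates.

Constraints 4, 5, and 8 do not hold.

[1] values 7, 17, 8 are pairwise distinct  true
[2] gcd(8, 17) = 1  true
[3] W + Z = 3 + 7 = 10; 10 ≥ 9  true
[4] X = S = 8, not all different  false
[5] T + X = 8 + 8 = 16, not 19  false
[6] 7 / 7 = 1, so 7 divides 7  true
[7] W = 3 is odd  true
[8] S = 8 ≠ 7 and V = 11 ≠ 10; both disjuncts false  false
[9] max(11, 8) = 11  true
[10] W=3, Y=10, Z=7; 1 of them equals 10  true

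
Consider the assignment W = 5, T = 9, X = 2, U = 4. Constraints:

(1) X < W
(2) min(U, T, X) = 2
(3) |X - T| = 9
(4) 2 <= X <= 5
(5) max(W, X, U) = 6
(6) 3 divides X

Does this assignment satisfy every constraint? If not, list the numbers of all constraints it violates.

(1) X = 2, W = 5; 2 < 5 — satisfied.
(2) min(4, 9, 2) = 2 — satisfied.
(3) |2 - 9| = 7, not 9 — violated.
(4) X = 2 lies in [2, 5] — satisfied.
(5) max(5, 2, 4) = 5, not 6 — violated.
(6) 2 = 3*0 + 2, so 3 does not divide 2 — violated.

Constraints 3, 5, and 6 do not hold.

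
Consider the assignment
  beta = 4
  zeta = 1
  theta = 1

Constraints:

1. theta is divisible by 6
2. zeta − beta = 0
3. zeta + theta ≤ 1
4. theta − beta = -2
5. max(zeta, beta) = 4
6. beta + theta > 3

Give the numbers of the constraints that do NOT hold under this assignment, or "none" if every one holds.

Constraints 1, 2, 3, and 4 do not hold.

1. 1 = 6×0 + 1, so 6 does not divide 1  FAIL
2. zeta − beta = 1 − 4 = -3, not 0  FAIL
3. zeta + theta = 1 + 1 = 2; 2 > 1, bound 1 not met  FAIL
4. theta − beta = 1 − 4 = -3, not -2  FAIL
5. max(1, 4) = 4  OK
6. beta + theta = 4 + 1 = 5; 5 > 3  OK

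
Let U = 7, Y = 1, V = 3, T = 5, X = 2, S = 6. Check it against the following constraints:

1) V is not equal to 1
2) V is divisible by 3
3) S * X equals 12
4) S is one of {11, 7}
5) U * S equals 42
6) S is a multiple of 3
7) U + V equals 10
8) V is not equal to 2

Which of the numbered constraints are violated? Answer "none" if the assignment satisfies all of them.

Constraint 4 does not hold.

1) V = 3, and 3 ≠ 1  yes
2) 3 / 3 = 1, so 3 divides 3  yes
3) S * X = 6 * 2 = 12  yes
4) S = 6 is not in {11, 7}  no
5) U * S = 7 * 6 = 42  yes
6) 6 / 3 = 2, so 3 divides 6  yes
7) U + V = 7 + 3 = 10  yes
8) V = 3, and 3 ≠ 2  yes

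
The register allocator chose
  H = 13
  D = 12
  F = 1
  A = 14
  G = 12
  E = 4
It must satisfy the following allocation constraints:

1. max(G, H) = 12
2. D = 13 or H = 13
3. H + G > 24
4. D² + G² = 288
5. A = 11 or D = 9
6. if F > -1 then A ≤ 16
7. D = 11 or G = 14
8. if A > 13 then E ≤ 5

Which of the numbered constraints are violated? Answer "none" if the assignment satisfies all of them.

Constraints 1, 5, and 7 do not hold.

1. max(12, 13) = 13, not 12  FAIL
2. D = 12 ≠ 13, but H = 13 = 13 (second disjunct)  OK
3. H + G = 13 + 12 = 25; 25 > 24  OK
4. D² + G² = 12² + 12² = 144 + 144 = 288  OK
5. A = 14 ≠ 11 and D = 12 ≠ 9; both disjuncts false  FAIL
6. F = 1 > -1, so we need A ≤ 16; A = 14 ≤ 16  OK
7. D = 12 ≠ 11 and G = 12 ≠ 14; both disjuncts false  FAIL
8. A = 14 > 13, so we need E ≤ 5; E = 4 ≤ 5  OK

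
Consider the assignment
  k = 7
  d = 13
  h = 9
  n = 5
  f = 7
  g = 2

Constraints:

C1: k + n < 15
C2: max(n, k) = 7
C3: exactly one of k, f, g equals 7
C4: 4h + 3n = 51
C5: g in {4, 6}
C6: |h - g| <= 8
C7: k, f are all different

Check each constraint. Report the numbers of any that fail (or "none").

No — constraints 3, 5, and 7 are not satisfied.

C1: k + n = 7 + 5 = 12; 12 < 15  ✓
C2: max(5, 7) = 7  ✓
C3: k=7, f=7, g=2; 2 of them equal 7, not exactly one  ✗
C4: 4h + 3n = 4(9) + 3(5) = 51  ✓
C5: g = 2 is not in {4, 6}  ✗
C6: |9 - 2| = 7; 7 ≤ 8  ✓
C7: k = f = 7, not all different  ✗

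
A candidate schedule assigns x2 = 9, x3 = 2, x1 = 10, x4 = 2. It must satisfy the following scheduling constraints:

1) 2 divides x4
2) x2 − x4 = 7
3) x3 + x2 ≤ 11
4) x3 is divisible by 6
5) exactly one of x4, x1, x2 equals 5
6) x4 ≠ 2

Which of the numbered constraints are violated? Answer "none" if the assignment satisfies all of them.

1) 2 / 2 = 1, so 2 divides 2  ✔
2) x2 − x4 = 9 − 2 = 7  ✔
3) x3 + x2 = 2 + 9 = 11; 11 ≤ 11  ✔
4) 2 = 6×0 + 2, so 6 does not divide 2  ✘
5) x4=2, x1=10, x2=9; 0 of them equal 5, not exactly one  ✘
6) x4 = 2, but 2 is required to differ  ✘

Violated: 4, 5, 6.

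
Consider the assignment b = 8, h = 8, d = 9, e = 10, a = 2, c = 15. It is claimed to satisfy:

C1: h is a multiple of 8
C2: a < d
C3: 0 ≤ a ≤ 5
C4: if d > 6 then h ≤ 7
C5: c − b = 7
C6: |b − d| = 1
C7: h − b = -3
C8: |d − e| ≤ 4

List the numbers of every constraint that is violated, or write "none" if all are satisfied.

The assignment fails constraints 4 and 7.

C1: 8 / 8 = 1, so 8 divides 8 — satisfied.
C2: a = 2, d = 9; 2 < 9 — satisfied.
C3: a = 2 lies in [0, 5] — satisfied.
C4: d = 9 > 6, so we need h ≤ 7; but h = 8 > 7 — violated.
C5: c − b = 15 − 8 = 7 — satisfied.
C6: |8 − 9| = 1 — satisfied.
C7: h − b = 8 − 8 = 0, not -3 — violated.
C8: |9 − 10| = 1; 1 ≤ 4 — satisfied.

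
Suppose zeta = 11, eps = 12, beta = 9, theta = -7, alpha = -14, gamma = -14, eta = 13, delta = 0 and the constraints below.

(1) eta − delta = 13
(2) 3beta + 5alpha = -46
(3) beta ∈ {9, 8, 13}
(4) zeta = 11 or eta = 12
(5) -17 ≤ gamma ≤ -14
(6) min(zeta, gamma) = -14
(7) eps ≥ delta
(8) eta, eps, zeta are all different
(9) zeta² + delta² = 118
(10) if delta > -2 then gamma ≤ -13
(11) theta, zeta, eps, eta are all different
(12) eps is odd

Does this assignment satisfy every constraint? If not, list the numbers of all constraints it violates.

Constraints 2, 9, 12 are violated.

(1) eta − delta = 13 − 0 = 13 — satisfied.
(2) 3beta + 5alpha = 3(9) + 5(-14) = -43, not -46 — violated.
(3) beta = 9 is in {9, 8, 13} — satisfied.
(4) zeta = 11 = 11 (first disjunct) — satisfied.
(5) gamma = -14 lies in [-17, -14] — satisfied.
(6) min(11, -14) = -14 — satisfied.
(7) eps = 12, delta = 0; 12 ≥ 0 — satisfied.
(8) values 13, 12, 11 are pairwise distinct — satisfied.
(9) zeta² + delta² = 11² + 0² = 121 + 0 = 121, not 118 — violated.
(10) delta = 0 > -2, so we need gamma ≤ -13; gamma = -14 ≤ -13 — satisfied.
(11) values -7, 11, 12, 13 are pairwise distinct — satisfied.
(12) eps = 12 is even — violated.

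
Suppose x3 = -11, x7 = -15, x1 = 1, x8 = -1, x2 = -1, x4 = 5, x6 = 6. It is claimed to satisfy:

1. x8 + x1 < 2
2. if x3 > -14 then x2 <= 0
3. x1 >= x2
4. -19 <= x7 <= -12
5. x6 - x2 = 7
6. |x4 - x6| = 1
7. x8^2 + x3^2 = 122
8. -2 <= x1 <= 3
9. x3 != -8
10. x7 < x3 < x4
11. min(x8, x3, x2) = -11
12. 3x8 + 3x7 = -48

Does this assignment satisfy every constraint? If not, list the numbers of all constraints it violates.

The assignment satisfies every constraint.

1. x8 + x1 = -1 + 1 = 0; 0 < 2  OK
2. x3 = -11 > -14, so we need x2 ≤ 0; x2 = -1 ≤ 0  OK
3. x1 = 1, x2 = -1; 1 ≥ -1  OK
4. x7 = -15 lies in [-19, -12]  OK
5. x6 - x2 = 6 - (-1) = 7  OK
6. |5 - 6| = 1  OK
7. x8^2 + x3^2 = (-1)^2 + (-11)^2 = 1 + 121 = 122  OK
8. x1 = 1 lies in [-2, 3]  OK
9. x3 = -11, and -11 ≠ -8  OK
10. values -15 < -11 < 5  OK
11. min(-1, -11, -1) = -11  OK
12. 3x8 + 3x7 = 3(-1) + 3(-15) = -48  OK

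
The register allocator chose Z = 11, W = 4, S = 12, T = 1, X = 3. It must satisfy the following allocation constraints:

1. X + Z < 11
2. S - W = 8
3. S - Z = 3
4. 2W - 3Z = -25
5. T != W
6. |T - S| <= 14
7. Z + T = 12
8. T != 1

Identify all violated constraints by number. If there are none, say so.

Constraints 1, 3, and 8 do not hold.

1. X + Z = 3 + 11 = 14; 14 ≥ 11, bound 11 not met — does not hold.
2. S - W = 12 - 4 = 8 — holds.
3. S - Z = 12 - 11 = 1, not 3 — does not hold.
4. 2W - 3Z = 2(4) - 3(11) = -25 — holds.
5. T = 1, W = 4; distinct — holds.
6. |1 - 12| = 11; 11 ≤ 14 — holds.
7. Z + T = 11 + 1 = 12 — holds.
8. T = 1, but 1 is required to differ — does not hold.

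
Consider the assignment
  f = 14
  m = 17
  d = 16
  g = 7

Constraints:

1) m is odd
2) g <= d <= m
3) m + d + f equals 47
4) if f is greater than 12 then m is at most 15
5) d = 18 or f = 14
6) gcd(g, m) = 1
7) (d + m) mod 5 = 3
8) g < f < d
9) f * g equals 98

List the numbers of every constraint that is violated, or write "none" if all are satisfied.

The assignment fails constraint 4.

1) m = 17 is odd  ✔
2) values 7 <= 16 <= 17  ✔
3) m + d + f = 17 + 16 + 14 = 47  ✔
4) f = 14 > 12, so we need m ≤ 15; but m = 17 > 15  ✘
5) d = 16 ≠ 18, but f = 14 = 14 (second disjunct)  ✔
6) gcd(7, 17) = 1  ✔
7) d + m = 33; 33 mod 5 = 3  ✔
8) values 7 < 14 < 16  ✔
9) f * g = 14 * 7 = 98  ✔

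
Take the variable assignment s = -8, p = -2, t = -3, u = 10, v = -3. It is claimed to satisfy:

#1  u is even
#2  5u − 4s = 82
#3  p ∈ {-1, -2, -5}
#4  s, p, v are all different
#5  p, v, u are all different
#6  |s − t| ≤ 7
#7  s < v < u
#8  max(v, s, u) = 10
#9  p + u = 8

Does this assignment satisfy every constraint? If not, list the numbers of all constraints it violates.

None — every constraint holds.

#1 u = 10 is even — satisfied.
#2 5u − 4s = 5(10) − 4(-8) = 82 — satisfied.
#3 p = -2 is in {-1, -2, -5} — satisfied.
#4 values -8, -2, -3 are pairwise distinct — satisfied.
#5 values -2, -3, 10 are pairwise distinct — satisfied.
#6 |-8 − (-3)| = 5; 5 ≤ 7 — satisfied.
#7 values -8 < -3 < 10 — satisfied.
#8 max(-3, -8, 10) = 10 — satisfied.
#9 p + u = -2 + 10 = 8 — satisfied.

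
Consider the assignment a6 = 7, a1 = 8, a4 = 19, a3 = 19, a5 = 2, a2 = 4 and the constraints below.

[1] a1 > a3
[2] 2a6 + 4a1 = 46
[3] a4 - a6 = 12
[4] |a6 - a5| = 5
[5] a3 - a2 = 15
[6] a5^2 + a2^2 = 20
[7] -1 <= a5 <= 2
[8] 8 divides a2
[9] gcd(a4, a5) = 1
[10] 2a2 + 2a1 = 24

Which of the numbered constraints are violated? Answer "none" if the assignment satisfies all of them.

[1] a1 = 8, a3 = 19; 8 ≤ 19 (want >) — violated.
[2] 2a6 + 4a1 = 2(7) + 4(8) = 46 — OK.
[3] a4 - a6 = 19 - 7 = 12 — OK.
[4] |7 - 2| = 5 — OK.
[5] a3 - a2 = 19 - 4 = 15 — OK.
[6] a5^2 + a2^2 = 2^2 + 4^2 = 4 + 16 = 20 — OK.
[7] a5 = 2 lies in [-1, 2] — OK.
[8] 4 = 8*0 + 4, so 8 does not divide 4 — violated.
[9] gcd(19, 2) = 1 — OK.
[10] 2a2 + 2a1 = 2(4) + 2(8) = 24 — OK.

Constraints 1 and 8 are violated.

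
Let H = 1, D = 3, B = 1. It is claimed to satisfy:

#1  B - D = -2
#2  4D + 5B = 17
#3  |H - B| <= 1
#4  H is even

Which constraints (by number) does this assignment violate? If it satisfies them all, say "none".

The assignment fails constraint 4.

#1 B - D = 1 - 3 = -2  ✓
#2 4D + 5B = 4(3) + 5(1) = 17  ✓
#3 |1 - 1| = 0; 0 ≤ 1  ✓
#4 H = 1 is odd  ✗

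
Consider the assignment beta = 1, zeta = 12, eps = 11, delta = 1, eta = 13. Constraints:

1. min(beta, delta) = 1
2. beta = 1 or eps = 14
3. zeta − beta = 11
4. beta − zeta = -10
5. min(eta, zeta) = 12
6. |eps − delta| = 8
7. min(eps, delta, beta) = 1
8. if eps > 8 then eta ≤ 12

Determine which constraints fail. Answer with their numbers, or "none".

1. min(1, 1) = 1 — holds.
2. beta = 1 = 1 (first disjunct) — holds.
3. zeta − beta = 12 − 1 = 11 — holds.
4. beta − zeta = 1 − 12 = -11, not -10 — fails.
5. min(13, 12) = 12 — holds.
6. |11 − 1| = 10, not 8 — fails.
7. min(11, 1, 1) = 1 — holds.
8. eps = 11 > 8, so we need eta ≤ 12; but eta = 13 > 12 — fails.

Constraints 4, 6, 8 are violated.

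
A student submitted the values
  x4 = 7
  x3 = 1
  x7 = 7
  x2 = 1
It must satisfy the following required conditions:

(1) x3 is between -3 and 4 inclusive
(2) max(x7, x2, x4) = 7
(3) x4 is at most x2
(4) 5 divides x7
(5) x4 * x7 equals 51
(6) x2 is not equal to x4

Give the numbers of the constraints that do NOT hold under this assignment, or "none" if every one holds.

Violated: 3, 4, and 5.

(1) x3 = 1 lies in [-3, 4] — holds.
(2) max(7, 1, 7) = 7 — holds.
(3) x4 = 7, x2 = 1; 7 > 1 (want ≤) — does not hold.
(4) 7 = 5*1 + 2, so 5 does not divide 7 — does not hold.
(5) x4 * x7 = 7 * 7 = 49, not 51 — does not hold.
(6) x2 = 1, x4 = 7; distinct — holds.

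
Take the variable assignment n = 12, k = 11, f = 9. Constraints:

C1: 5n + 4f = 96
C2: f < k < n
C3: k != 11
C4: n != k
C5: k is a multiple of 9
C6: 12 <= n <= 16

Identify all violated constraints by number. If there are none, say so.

Violated: 3, 5.

C1: 5n + 4f = 5(12) + 4(9) = 96 — satisfied.
C2: values 9 < 11 < 12 — satisfied.
C3: k = 11, but 11 is required to differ — violated.
C4: n = 12, k = 11; distinct — satisfied.
C5: 11 = 9*1 + 2, so 9 does not divide 11 — violated.
C6: n = 12 lies in [12, 16] — satisfied.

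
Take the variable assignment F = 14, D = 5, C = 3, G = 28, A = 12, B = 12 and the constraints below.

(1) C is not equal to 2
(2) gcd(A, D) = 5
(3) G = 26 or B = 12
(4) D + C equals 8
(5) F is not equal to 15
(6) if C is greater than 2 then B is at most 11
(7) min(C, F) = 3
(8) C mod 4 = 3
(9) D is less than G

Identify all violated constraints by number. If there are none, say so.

Constraints 2 and 6 do not hold.

(1) C = 3, and 3 ≠ 2  ✔
(2) gcd(12, 5) = 1, not 5  ✘
(3) G = 28 ≠ 26, but B = 12 = 12 (second disjunct)  ✔
(4) D + C = 5 + 3 = 8  ✔
(5) F = 14, and 14 ≠ 15  ✔
(6) C = 3 > 2, so we need B ≤ 11; but B = 12 > 11  ✘
(7) min(3, 14) = 3  ✔
(8) 3 mod 4 = 3  ✔
(9) D = 5, G = 28; 5 < 28  ✔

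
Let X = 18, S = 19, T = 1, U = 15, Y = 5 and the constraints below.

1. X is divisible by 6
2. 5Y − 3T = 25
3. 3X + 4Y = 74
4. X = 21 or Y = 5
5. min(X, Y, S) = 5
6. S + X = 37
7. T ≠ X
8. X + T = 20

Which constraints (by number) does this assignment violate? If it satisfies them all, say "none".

1. 18 / 6 = 3, so 6 divides 18 — OK.
2. 5Y − 3T = 5(5) − 3(1) = 22, not 25 — violated.
3. 3X + 4Y = 3(18) + 4(5) = 74 — OK.
4. X = 18 ≠ 21, but Y = 5 = 5 (second disjunct) — OK.
5. min(18, 5, 19) = 5 — OK.
6. S + X = 19 + 18 = 37 — OK.
7. T = 1, X = 18; distinct — OK.
8. X + T = 18 + 1 = 19, not 20 — violated.

Constraints 2 and 8 do not hold.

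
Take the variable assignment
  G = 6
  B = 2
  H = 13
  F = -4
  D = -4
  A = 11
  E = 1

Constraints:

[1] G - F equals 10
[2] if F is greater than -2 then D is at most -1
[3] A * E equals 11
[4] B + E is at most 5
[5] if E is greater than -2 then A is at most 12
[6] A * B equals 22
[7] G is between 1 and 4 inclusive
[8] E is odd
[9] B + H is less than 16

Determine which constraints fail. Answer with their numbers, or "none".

No — constraint 7 is not satisfied.

[1] G - F = 6 - (-4) = 10  OK
[2] F = -4, not > -2; antecedent false, conditional vacuously true  OK
[3] A * E = 11 * 1 = 11  OK
[4] B + E = 2 + 1 = 3; 3 ≤ 5  OK
[5] E = 1 > -2, so we need A ≤ 12; A = 11 ≤ 12  OK
[6] A * B = 11 * 2 = 22  OK
[7] G = 6 is outside [1, 4]  FAIL
[8] E = 1 is odd  OK
[9] B + H = 2 + 13 = 15; 15 < 16  OK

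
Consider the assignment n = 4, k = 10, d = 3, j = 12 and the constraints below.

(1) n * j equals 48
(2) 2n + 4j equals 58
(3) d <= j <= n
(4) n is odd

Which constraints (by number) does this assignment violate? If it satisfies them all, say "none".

Constraints 2, 3, and 4 are violated.

(1) n * j = 4 * 12 = 48 — satisfied.
(2) 2n + 4j = 2(4) + 4(12) = 56, not 58 — violated.
(3) values 3, 12, 4; j = 12 is not <= n = 4 — violated.
(4) n = 4 is even — violated.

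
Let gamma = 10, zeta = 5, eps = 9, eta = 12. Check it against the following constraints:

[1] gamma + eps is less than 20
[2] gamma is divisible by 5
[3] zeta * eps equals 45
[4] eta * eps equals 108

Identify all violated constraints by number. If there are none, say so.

[1] gamma + eps = 10 + 9 = 19; 19 < 20  holds
[2] 10 / 5 = 2, so 5 divides 10  holds
[3] zeta * eps = 5 * 9 = 45  holds
[4] eta * eps = 12 * 9 = 108  holds

None — every constraint holds.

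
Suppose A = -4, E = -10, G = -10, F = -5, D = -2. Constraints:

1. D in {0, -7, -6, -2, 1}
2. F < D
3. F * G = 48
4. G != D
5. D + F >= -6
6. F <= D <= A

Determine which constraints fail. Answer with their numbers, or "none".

No — constraints 3, 5, 6 are not satisfied.

1. D = -2 is in {0, -7, -6, -2, 1}  ✓
2. F = -5, D = -2; -5 < -2  ✓
3. F * G = -5 * (-10) = 50, not 48  ✗
4. G = -10, D = -2; distinct  ✓
5. D + F = -2 + (-5) = -7; -7 < -6, bound -6 not met  ✗
6. values -5, -2, -4; D = -2 is not <= A = -4  ✗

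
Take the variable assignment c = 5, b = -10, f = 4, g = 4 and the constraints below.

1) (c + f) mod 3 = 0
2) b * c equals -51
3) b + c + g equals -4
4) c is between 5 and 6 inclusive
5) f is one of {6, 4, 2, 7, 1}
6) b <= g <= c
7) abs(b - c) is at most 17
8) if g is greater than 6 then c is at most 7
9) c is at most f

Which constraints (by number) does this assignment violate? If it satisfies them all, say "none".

1) c + f = 9; 9 mod 3 = 0 — holds.
2) b * c = -10 * 5 = -50, not -51 — does not hold.
3) b + c + g = -10 + 5 + 4 = -1, not -4 — does not hold.
4) c = 5 lies in [5, 6] — holds.
5) f = 4 is in {6, 4, 2, 7, 1} — holds.
6) values -10 <= 4 <= 5 — holds.
7) abs(-10 - 5) = 15; 15 ≤ 17 — holds.
8) g = 4, not > 6; antecedent false, conditional vacuously true — holds.
9) c = 5, f = 4; 5 > 4 (want ≤) — does not hold.

No — constraints 2, 3, 9 are not satisfied.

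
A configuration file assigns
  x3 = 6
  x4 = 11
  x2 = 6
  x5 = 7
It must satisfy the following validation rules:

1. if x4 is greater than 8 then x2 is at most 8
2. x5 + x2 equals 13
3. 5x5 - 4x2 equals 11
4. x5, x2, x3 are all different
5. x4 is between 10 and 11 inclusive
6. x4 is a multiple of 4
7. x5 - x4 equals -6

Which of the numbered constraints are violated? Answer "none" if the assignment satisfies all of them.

No — constraints 4, 6, 7 are not satisfied.

1. x4 = 11 > 8, so we need x2 ≤ 8; x2 = 6 ≤ 8 — satisfied.
2. x5 + x2 = 7 + 6 = 13 — satisfied.
3. 5x5 - 4x2 = 5(7) - 4(6) = 11 — satisfied.
4. x2 = x3 = 6, not all different — violated.
5. x4 = 11 lies in [10, 11] — satisfied.
6. 11 = 4*2 + 3, so 4 does not divide 11 — violated.
7. x5 - x4 = 7 - 11 = -4, not -6 — violated.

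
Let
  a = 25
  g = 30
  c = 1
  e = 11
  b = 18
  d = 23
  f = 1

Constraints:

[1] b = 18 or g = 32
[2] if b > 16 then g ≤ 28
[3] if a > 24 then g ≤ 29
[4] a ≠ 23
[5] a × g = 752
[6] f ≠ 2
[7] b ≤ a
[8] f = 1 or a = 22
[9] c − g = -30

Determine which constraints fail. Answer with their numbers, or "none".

[1] b = 18 = 18 (first disjunct)  OK
[2] b = 18 > 16, so we need g ≤ 28; but g = 30 > 28  FAIL
[3] a = 25 > 24, so we need g ≤ 29; but g = 30 > 29  FAIL
[4] a = 25, and 25 ≠ 23  OK
[5] a × g = 25 × 30 = 750, not 752  FAIL
[6] f = 1, and 1 ≠ 2  OK
[7] b = 18, a = 25; 18 ≤ 25  OK
[8] f = 1 = 1 (first disjunct)  OK
[9] c − g = 1 − 30 = -29, not -30  FAIL

The assignment fails constraints 2, 3, 5, 9.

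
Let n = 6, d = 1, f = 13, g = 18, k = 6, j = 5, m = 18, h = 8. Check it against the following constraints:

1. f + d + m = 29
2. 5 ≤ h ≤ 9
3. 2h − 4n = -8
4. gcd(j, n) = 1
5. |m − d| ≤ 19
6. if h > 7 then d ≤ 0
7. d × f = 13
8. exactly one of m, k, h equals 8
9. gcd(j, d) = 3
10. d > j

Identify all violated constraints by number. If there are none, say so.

Violated: 1, 6, 9, and 10.

1. f + d + m = 13 + 1 + 18 = 32, not 29  fails
2. h = 8 lies in [5, 9]  holds
3. 2h − 4n = 2(8) − 4(6) = -8  holds
4. gcd(5, 6) = 1  holds
5. |18 − 1| = 17; 17 ≤ 19  holds
6. h = 8 > 7, so we need d ≤ 0; but d = 1 > 0  fails
7. d × f = 1 × 13 = 13  holds
8. m=18, k=6, h=8; 1 of them equals 8  holds
9. gcd(5, 1) = 1, not 3  fails
10. d = 1, j = 5; 1 ≤ 5 (want >)  fails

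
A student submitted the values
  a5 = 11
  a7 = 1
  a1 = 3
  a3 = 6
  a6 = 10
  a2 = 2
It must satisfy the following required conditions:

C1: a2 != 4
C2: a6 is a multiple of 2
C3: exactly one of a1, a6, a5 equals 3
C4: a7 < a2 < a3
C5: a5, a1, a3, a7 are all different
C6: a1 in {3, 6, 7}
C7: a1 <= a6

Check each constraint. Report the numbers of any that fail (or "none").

C1: a2 = 2, and 2 ≠ 4 — OK.
C2: 10 / 2 = 5, so 2 divides 10 — OK.
C3: a1=3, a6=10, a5=11; 1 of them equals 3 — OK.
C4: values 1 < 2 < 6 — OK.
C5: values 11, 3, 6, 1 are pairwise distinct — OK.
C6: a1 = 3 is in {3, 6, 7} — OK.
C7: a1 = 3, a6 = 10; 3 ≤ 10 — OK.

None — every constraint holds.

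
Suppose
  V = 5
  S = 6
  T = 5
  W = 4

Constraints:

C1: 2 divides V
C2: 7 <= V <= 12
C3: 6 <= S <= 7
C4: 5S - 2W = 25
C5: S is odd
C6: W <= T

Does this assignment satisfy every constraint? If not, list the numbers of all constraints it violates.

No — constraints 1, 2, 4, and 5 are not satisfied.

C1: 5 = 2*2 + 1, so 2 does not divide 5 — violated.
C2: V = 5 is outside [7, 12] — violated.
C3: S = 6 lies in [6, 7] — satisfied.
C4: 5S - 2W = 5(6) - 2(4) = 22, not 25 — violated.
C5: S = 6 is even — violated.
C6: W = 4, T = 5; 4 ≤ 5 — satisfied.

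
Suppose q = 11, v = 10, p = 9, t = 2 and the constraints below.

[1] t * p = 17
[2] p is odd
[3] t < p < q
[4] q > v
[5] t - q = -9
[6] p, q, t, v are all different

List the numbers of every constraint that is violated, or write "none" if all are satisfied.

Constraint 1 does not hold.

[1] t * p = 2 * 9 = 18, not 17 — violated.
[2] p = 9 is odd — OK.
[3] values 2 < 9 < 11 — OK.
[4] q = 11, v = 10; 11 > 10 — OK.
[5] t - q = 2 - 11 = -9 — OK.
[6] values 9, 11, 2, 10 are pairwise distinct — OK.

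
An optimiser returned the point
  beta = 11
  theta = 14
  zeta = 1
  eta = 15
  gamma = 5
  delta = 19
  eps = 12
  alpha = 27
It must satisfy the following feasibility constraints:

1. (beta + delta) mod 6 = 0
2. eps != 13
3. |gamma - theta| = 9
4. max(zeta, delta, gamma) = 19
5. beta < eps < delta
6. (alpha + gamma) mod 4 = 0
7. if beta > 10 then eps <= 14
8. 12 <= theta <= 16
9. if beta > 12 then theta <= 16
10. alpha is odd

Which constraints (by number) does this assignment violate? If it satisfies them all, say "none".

1. beta + delta = 30; 30 mod 6 = 0 — OK.
2. eps = 12, and 12 ≠ 13 — OK.
3. |5 - 14| = 9 — OK.
4. max(1, 19, 5) = 19 — OK.
5. values 11 < 12 < 19 — OK.
6. alpha + gamma = 32; 32 mod 4 = 0 — OK.
7. beta = 11 > 10, so we need eps ≤ 14; eps = 12 ≤ 14 — OK.
8. theta = 14 lies in [12, 16] — OK.
9. beta = 11, not > 12; antecedent false, conditional vacuously true — OK.
10. alpha = 27 is odd — OK.

Yes — all constraints hold.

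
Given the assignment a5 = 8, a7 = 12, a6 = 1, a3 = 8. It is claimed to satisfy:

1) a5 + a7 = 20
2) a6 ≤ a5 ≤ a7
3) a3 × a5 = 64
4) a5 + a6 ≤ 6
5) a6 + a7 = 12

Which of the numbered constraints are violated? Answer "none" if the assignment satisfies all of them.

1) a5 + a7 = 8 + 12 = 20  holds
2) values 1 ≤ 8 ≤ 12  holds
3) a3 × a5 = 8 × 8 = 64  holds
4) a5 + a6 = 8 + 1 = 9; 9 > 6, bound 6 not met  fails
5) a6 + a7 = 1 + 12 = 13, not 12  fails

Constraints 4, 5 are violated.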